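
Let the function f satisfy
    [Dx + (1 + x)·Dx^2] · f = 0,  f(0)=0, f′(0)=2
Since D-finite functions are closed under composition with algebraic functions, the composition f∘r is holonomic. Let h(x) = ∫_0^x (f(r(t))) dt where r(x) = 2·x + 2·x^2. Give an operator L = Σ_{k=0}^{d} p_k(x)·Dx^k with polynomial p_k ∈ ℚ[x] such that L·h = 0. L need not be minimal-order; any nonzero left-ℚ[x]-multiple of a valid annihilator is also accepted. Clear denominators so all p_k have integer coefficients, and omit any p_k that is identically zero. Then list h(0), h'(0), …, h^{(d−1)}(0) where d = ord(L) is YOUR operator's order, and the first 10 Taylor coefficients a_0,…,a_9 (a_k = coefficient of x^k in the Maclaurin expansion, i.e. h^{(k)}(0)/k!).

f: a_k = 0, 2, -1, 2/3, -1/2, 2/5, -1/3, 2/7, -1/4, 2/9, …
L₀ from L_f via x↦r, Dx↦r'^{-1}Dx.
h=∫h₀ ⇒ L = L₀·Dx.
L = (4·x + 4·x^2)·Dx^2 + (1 + 4·x + 6·x^2 + 4·x^3)·Dx^3  (order 3).
h: a_k = 0, 0, 2, 0, -2/3, 4/5, -8/15, 0, 4/7, -8/9, …
ICs: h(0) = 0, h′(0) = 0, h′′(0) = 4.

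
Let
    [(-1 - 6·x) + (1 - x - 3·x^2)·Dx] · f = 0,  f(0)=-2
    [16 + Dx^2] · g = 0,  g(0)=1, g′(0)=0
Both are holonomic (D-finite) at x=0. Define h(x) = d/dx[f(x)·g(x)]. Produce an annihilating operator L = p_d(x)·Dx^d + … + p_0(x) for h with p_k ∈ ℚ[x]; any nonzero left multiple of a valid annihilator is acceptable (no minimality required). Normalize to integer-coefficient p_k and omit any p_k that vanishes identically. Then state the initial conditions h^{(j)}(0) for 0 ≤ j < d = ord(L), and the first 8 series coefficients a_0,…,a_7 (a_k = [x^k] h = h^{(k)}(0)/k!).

f: a_k = -2, -2, -8, -14, -38, -80, -194, -434, …
g: a_k = 1, 0, -8, 0, 32/3, 0, -256/45, 0, …
f·g: L₀ = L_f ⊗_s L_g, ord ≤ 1·2.
Derive L from L₀ (diff closure).
L = (-26 - 256·x - 640·x^2 + 768·x^3 + 1152·x^4) + (-7 - 26·x + 144·x^2 + 288·x^3)·Dx + (5 - 13·x - 31·x^2 + 48·x^3 + 72·x^4)·Dx^2  (order 2).
h: a_k = -2, 16, 6, 56/3, 160/3, 3244/15, 21434/45, 435776/315, …
ICs: h(0) = -2, h′(0) = 16.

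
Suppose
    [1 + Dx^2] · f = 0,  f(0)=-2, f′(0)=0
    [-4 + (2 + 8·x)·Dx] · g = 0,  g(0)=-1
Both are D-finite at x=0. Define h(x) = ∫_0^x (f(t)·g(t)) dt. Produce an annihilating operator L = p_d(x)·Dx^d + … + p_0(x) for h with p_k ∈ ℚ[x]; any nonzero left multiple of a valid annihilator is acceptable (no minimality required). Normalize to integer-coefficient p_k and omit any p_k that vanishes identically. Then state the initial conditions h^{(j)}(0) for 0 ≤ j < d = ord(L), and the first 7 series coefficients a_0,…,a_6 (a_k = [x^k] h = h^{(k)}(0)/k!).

L = (13 + 8·x + 16·x^2)·Dx + (-4 - 16·x)·Dx^2 + (1 + 8·x + 16·x^2)·Dx^3  (order 3).
h: a_k = 0, 2, 2, -5/3, 3/2, -43/12, 313/36, …
ICs: h(0) = 0, h′(0) = 2, h′′(0) = 4.

f: a_k = -2, 0, 1, 0, -1/12, 0, 1/360, …
g: a_k = -1, -2, 2, -4, 10, -28, 84, …
Product ⇒ symmetric product L₀, ord ≤ 2.
∫: right-multiply L₀ by Dx.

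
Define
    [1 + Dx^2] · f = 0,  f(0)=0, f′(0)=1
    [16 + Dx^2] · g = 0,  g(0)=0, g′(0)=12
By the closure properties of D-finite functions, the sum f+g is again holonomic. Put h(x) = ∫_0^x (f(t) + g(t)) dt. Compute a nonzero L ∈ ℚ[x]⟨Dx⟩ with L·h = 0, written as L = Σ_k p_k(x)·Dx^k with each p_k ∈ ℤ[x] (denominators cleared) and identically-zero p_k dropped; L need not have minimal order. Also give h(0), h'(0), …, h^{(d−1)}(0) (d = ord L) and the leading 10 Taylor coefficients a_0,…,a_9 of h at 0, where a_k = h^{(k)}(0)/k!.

L = 16·Dx + 17·Dx^3 + Dx^5  (order 5).
h: a_k = 0, 0, 13/2, 0, -193/24, 0, 3073/720, 0, -49153/40320, 0, …
ICs: h(0) = 0, h′(0) = 0, h′′(0) = 13, h′′′(0) = 0, h′′′′(0) = -193.

f: a_k = 0, 1, 0, -1/6, 0, 1/120, 0, -1/5040, 0, 1/362880, …
g: a_k = 0, 12, 0, -32, 0, 128/5, 0, -1024/105, 0, 2048/945, …
L₀ := lclm(L_f,L_g); ord L₀ ≤ 2+2.
h=∫₀ˣh₀: take L = L₀·Dx.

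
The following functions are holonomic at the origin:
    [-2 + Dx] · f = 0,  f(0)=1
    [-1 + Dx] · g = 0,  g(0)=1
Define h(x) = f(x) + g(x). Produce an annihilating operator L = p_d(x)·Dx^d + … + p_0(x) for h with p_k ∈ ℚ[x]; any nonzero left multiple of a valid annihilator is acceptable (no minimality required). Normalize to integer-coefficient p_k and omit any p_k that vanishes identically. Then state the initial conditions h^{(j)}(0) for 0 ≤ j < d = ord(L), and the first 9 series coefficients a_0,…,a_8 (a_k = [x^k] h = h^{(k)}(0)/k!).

L = 2 - 3·Dx + Dx^2  (order 2).
h: a_k = 2, 3, 5/2, 3/2, 17/24, 11/40, 13/144, 43/1680, 257/40320, …
ICs: h(0) = 2, h′(0) = 3.

f: a_k = 1, 2, 2, 4/3, 2/3, 4/15, 4/45, 8/315, 2/315, …
g: a_k = 1, 1, 1/2, 1/6, 1/24, 1/120, 1/720, 1/5040, 1/40320, …
Weyl lclm of L_f,L_g ⇒ L₀ (ord ≤ 2).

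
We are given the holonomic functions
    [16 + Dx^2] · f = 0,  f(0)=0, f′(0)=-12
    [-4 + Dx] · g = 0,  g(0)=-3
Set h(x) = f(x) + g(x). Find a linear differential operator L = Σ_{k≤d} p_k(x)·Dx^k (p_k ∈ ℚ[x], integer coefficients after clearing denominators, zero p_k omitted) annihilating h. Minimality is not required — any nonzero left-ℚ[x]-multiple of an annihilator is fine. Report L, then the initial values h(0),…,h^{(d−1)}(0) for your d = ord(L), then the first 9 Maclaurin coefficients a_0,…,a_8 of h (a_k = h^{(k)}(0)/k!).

f: a_k = 0, -12, 0, 32, 0, -128/5, 0, 1024/105, 0, …
g: a_k = -3, -12, -24, -32, -32, -128/5, -256/15, -1024/105, -512/105, …
f+g: L₀ = lclm(L_f,L_g), ord ≤ 2+1.
L = -64 + 16·Dx - 4·Dx^2 + Dx^3  (order 3).
h: a_k = -3, -24, -24, 0, -32, -256/5, -256/15, 0, -512/105, …
ICs: h(0) = -3, h′(0) = -24, h′′(0) = -48.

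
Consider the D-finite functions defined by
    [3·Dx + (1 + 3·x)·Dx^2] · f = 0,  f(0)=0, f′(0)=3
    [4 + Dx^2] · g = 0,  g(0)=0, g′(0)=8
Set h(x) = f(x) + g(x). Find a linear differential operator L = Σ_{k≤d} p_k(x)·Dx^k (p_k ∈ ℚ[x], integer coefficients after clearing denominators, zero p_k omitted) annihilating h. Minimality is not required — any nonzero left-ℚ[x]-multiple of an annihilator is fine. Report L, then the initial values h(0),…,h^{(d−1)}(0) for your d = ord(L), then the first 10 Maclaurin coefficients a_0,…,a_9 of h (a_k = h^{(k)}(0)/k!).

L = (348 + 144·x + 216·x^2)·Dx + (44 + 180·x + 216·x^2 + 216·x^3)·Dx^2 + (87 + 36·x + 54·x^2)·Dx^3 + (11 + 45·x + 54·x^2 + 54·x^3)·Dx^4  (order 4).
h: a_k = 0, 11, -9/2, 11/3, -81/4, 149/3, -243/2, 98383/315, -6561/8, 6200161/2835, …
ICs: h(0) = 0, h′(0) = 11, h′′(0) = -9, h′′′(0) = 22.

f: a_k = 0, 3, -9/2, 9, -81/4, 243/5, -243/2, 2187/7, -6561/8, 2187, …
g: a_k = 0, 8, 0, -16/3, 0, 16/15, 0, -32/315, 0, 16/2835, …
Weyl lclm of L_f,L_g ⇒ L₀ (ord ≤ 4).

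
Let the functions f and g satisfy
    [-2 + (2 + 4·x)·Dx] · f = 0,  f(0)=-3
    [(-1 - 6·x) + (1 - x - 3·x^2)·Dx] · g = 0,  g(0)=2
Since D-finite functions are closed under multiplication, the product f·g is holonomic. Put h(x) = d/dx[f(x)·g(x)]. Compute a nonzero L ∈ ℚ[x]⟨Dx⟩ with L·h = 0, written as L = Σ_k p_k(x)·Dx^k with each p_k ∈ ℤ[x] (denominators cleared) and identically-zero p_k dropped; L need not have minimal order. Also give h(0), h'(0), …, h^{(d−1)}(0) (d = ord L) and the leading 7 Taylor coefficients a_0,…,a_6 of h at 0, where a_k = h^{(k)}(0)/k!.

L = (9 + 66·x + 165·x^2 + 210·x^3 + 135·x^4) + (-2 - 9·x - 6·x^2 + 38·x^3 + 87·x^4 + 54·x^5)·Dx  (order 1).
h: a_k = -12, -54, -198, -573, -3465/2, -18441/4, -50967/4, …
ICs: h(0) = -12.

f: a_k = -3, -3, 3/2, -3/2, 15/8, -21/8, 63/16, …
g: a_k = 2, 2, 8, 14, 38, 80, 194, …
L₀ := L_f ⊗_s L_g (sym. prod.), ord ≤ 1.
h₀' ⇒ L via d/dx closure of L₀.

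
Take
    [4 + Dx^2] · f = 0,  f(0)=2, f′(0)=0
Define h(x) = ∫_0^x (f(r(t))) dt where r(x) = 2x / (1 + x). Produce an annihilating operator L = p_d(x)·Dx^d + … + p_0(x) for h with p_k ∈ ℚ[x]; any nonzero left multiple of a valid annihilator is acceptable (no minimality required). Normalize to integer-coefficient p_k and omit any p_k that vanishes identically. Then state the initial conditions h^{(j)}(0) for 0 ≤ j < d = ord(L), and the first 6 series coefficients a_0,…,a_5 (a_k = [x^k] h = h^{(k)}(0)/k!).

L = 16·Dx + (2 + 6·x + 6·x^2 + 2·x^3)·Dx^2 + (1 + 4·x + 6·x^2 + 4·x^3 + x^4)·Dx^3  (order 3).
h: a_k = 0, 2, 0, -16/3, 8, -16/3, …
ICs: h(0) = 0, h′(0) = 2, h′′(0) = 0.

f: a_k = 2, 0, -4, 0, 4/3, 0, …
h₀=f(r): pull back L_f along r ⇒ L₀.
Integrate: L := L₀·Dx.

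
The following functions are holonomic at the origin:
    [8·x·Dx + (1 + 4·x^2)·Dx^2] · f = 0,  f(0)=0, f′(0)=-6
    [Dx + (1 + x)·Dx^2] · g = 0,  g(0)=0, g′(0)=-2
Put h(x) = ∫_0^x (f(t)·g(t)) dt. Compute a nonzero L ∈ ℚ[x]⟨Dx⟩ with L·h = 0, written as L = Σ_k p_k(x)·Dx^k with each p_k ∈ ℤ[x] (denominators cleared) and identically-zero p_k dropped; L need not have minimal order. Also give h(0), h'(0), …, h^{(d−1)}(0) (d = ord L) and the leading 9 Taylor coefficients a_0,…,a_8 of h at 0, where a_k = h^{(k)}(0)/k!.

f: a_k = 0, -6, 0, 8, 0, -96/5, 0, 384/7, 0, …
g: a_k = 0, -2, 1, -2/3, 1/2, -2/5, 1/3, -2/7, 1/4, …
L₀ := L_f ⊗_s L_g (sym. prod.), ord ≤ 4.
h=∫₀ˣh₀: take L = L₀·Dx.
L = (288 + 560·x + 3584·x^2 + 8640·x^3 + 7680·x^4 + 3328·x^5 + 1024·x^7)·Dx^2 + (258 + 1840·x + 6992·x^2 + 19264·x^3 + 29440·x^4 + 23808·x^5 + 8960·x^6 + 3072·x^7 + 3584·x^8)·Dx^3 + (36 + 628·x + 2496·x^2 + 6192·x^3 + 12288·x^4 + 15936·x^5 + 12288·x^6 + 5376·x^7 + 3072·x^8 + 2048·x^9)·Dx^4 + (17 + 66·x + 241·x^2 + 608·x^3 + 1152·x^4 + 1728·x^5 + 2016·x^6 + 1536·x^7 + 768·x^8 + 512·x^9 + 256·x^10)·Dx^5  (order 5).
h: a_k = 0, 0, 0, 4, -3/2, -12/5, 5/6, 76/15, -43/20, …
ICs: h(0) = 0, h′(0) = 0, h′′(0) = 0, h′′′(0) = 24, h′′′′(0) = -36.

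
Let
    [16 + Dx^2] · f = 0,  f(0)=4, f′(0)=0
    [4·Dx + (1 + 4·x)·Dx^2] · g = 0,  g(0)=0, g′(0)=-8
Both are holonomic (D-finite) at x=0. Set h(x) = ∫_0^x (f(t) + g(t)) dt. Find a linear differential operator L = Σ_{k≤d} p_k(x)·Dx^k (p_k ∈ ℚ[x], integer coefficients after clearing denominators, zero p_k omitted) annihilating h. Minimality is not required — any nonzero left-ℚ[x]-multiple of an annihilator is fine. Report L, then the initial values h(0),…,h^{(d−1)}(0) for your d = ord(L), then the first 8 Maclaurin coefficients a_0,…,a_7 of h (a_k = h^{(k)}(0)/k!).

L = (448 + 512·x + 1024·x^2)·Dx^2 + (48 + 320·x + 768·x^2 + 1024·x^3)·Dx^3 + (28 + 32·x + 64·x^2)·Dx^4 + (3 + 20·x + 48·x^2 + 64·x^3)·Dx^5  (order 5).
h: a_k = 0, 4, -4, -16/3, -32/3, 512/15, -1024/15, 60416/315, …
ICs: h(0) = 0, h′(0) = 4, h′′(0) = -8, h′′′(0) = -32, h′′′′(0) = -256.

f: a_k = 4, 0, -32, 0, 128/3, 0, -1024/45, 0, …
g: a_k = 0, -8, 16, -128/3, 128, -2048/5, 4096/3, -32768/7, …
Sum ⇒ L₀ = lclm(L_f,L_g) in ℚ(x)⟨Dx⟩.
h=∫h₀ ⇒ L = L₀·Dx.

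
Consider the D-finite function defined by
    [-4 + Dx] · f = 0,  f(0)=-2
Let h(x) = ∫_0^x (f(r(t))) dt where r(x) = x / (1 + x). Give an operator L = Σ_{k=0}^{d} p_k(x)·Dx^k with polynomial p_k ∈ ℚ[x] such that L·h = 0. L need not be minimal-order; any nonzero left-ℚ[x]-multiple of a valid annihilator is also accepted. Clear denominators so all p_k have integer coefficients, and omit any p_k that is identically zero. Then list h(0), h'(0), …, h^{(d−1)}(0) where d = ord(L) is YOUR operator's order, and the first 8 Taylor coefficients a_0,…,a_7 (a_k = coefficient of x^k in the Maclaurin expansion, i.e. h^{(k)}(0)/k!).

f: a_k = -2, -8, -16, -64/3, -64/3, -256/15, -512/45, -2048/315, …
h₀=f(r): pull back L_f along r ⇒ L₀.
Integrate: L := L₀·Dx.
L = -4·Dx + (1 + 2·x + x^2)·Dx^2  (order 2).
h: a_k = 0, -2, -4, -8/3, 2/3, 8/15, -28/45, 88/315, …
ICs: h(0) = 0, h′(0) = -2.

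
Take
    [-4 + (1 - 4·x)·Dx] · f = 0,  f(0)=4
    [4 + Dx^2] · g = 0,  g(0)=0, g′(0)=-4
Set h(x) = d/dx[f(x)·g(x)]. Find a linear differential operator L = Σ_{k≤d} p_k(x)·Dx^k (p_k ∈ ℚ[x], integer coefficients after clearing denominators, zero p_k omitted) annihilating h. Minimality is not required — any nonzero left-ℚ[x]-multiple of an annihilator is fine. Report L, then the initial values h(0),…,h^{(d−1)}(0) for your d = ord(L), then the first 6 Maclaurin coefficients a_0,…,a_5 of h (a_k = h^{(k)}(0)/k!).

L = (-28 - 32·x + 64·x^2) + (-8 + 32·x)·Dx + (1 - 8·x + 16·x^2)·Dx^2  (order 2).
h: a_k = -16, -128, -736, -11776/3, -58912/3, -471296/5, …
ICs: h(0) = -16, h′(0) = -128.

f: a_k = 4, 16, 64, 256, 1024, 4096, …
g: a_k = 0, -4, 0, 8/3, 0, -8/15, …
L₀ := L_f ⊗_s L_g (sym. prod.), ord ≤ 2.
Differentiate: ansatz ord ≤ ord L₀ ⇒ L.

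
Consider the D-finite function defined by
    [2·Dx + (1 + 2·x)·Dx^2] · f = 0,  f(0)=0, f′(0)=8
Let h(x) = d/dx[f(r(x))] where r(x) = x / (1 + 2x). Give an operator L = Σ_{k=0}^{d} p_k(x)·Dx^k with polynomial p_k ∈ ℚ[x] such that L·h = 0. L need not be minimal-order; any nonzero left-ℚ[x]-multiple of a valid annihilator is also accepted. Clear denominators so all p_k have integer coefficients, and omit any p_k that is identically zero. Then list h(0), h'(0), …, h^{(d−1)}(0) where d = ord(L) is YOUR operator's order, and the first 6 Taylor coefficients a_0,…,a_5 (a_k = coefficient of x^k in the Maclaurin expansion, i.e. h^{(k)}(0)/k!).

f: a_k = 0, 8, -8, 32/3, -16, 128/5, …
Change of var in L_f (x↦r) gives L₀.
h=h₀': d/dx-closure on L₀ ⇒ L.
L = (6 + 16·x) + (1 + 6·x + 8·x^2)·Dx  (order 1).
h: a_k = 8, -48, 224, -960, 3968, -16128, …
ICs: h(0) = 8.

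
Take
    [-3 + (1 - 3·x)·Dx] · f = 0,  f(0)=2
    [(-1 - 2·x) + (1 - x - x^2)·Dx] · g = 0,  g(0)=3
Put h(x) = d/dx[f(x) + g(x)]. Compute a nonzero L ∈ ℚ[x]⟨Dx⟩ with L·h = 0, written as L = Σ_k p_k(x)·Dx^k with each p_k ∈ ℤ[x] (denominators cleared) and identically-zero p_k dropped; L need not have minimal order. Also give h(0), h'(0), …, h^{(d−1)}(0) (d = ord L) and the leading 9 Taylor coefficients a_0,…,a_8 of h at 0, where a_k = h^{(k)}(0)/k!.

f: a_k = 2, 6, 18, 54, 162, 486, 1458, 4374, 13122, …
g: a_k = 3, 3, 6, 9, 15, 24, 39, 63, 102, …
L₀ := lclm(L_f,L_g); ord L₀ ≤ 1+1.
h=h₀': d/dx-closure on L₀ ⇒ L.
L = (54 + 72·x + 216·x^2 - 72·x^3 + 54·x^4) + (-18 - 30·x + 90·x^2 + 120·x^3 - 45·x^4 + 54·x^5)·Dx + (1 + 2·x - 25·x^2 + 30·x^3 - 3·x^5 + 9·x^6)·Dx^2  (order 2).
h: a_k = 9, 48, 189, 708, 2550, 8982, 31059, 105792, 355779, …
ICs: h(0) = 9, h′(0) = 48.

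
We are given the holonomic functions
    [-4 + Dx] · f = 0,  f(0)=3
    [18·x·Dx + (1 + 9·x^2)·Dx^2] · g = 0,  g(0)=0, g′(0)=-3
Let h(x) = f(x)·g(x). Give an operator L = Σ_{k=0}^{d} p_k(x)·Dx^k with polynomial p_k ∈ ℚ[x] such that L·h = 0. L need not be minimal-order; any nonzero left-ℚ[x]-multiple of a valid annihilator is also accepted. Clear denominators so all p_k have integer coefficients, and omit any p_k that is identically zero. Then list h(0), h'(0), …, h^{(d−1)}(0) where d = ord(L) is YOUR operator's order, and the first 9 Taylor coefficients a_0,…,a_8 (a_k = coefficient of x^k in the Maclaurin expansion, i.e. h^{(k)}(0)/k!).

f: a_k = 3, 12, 24, 32, 32, 128/5, 256/15, 1024/105, 512/105, …
g: a_k = 0, -3, 0, 9, 0, -243/5, 0, 2187/7, 0, …
Sym-product of L_f,L_g gives L₀ (≤ ord 2).
L = (16 - 72·x + 144·x^2) + (-8 + 18·x - 72·x^2)·Dx + (1 + 9·x^2)·Dx^2  (order 2).
h: a_k = 0, -9, -36, -45, 12, -129/5, -372, 269/35, 83828/35, …
ICs: h(0) = 0, h′(0) = -9.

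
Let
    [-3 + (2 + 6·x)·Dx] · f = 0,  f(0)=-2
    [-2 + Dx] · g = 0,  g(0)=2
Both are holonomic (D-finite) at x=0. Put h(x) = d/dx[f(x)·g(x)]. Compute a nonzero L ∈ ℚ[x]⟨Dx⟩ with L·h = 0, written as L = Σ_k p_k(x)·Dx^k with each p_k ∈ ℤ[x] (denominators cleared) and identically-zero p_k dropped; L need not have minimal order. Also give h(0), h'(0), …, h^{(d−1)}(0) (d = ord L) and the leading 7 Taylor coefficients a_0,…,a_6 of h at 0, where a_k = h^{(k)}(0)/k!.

L = (31 + 168·x + 144·x^2) + (-14 - 66·x - 72·x^2)·Dx  (order 1).
h: a_k = -14, -31, -181/4, -241/24, -13279/192, 276497/1920, -9930589/23040, …
ICs: h(0) = -14.

f: a_k = -2, -3, 9/4, -27/8, 405/64, -1701/128, 15309/512, …
g: a_k = 2, 4, 4, 8/3, 4/3, 8/15, 8/45, …
Product ⇒ symmetric product L₀, ord ≤ 1.
h=h₀': d/dx-closure on L₀ ⇒ L.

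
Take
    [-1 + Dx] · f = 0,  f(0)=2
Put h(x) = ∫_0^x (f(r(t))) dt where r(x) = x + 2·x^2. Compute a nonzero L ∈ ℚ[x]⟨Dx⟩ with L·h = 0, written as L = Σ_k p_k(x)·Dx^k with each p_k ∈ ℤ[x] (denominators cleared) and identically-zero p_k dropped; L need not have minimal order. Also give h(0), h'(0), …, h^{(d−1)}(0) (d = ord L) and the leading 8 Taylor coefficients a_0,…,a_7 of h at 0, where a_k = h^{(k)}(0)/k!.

f: a_k = 2, 2, 1, 1/3, 1/12, 1/60, 1/360, 1/2520, …
Change of var in L_f (x↦r) gives L₀.
Integrate: L := L₀·Dx.
L = (-1 - 4·x)·Dx + Dx^2  (order 2).
h: a_k = 0, 2, 1, 5/3, 13/12, 73/60, 281/360, 1741/2520, …
ICs: h(0) = 0, h′(0) = 2.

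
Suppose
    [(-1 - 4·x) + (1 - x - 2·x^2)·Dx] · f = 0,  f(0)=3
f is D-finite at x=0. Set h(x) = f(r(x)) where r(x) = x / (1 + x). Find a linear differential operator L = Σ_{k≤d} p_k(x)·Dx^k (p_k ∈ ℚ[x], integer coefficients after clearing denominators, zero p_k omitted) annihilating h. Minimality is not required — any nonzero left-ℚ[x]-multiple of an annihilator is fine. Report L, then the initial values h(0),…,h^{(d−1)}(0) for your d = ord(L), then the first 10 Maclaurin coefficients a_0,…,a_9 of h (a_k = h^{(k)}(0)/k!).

L = (1 + 5·x) + (-1 - 2·x + x^2 + 2·x^3)·Dx  (order 1).
h: a_k = 3, 3, 6, 0, 12, -12, 36, -60, 132, -252, …
ICs: h(0) = 3.

f: a_k = 3, 3, 9, 15, 33, 63, 129, 255, 513, 1023, …
Change of var in L_f (x↦r) gives L₀.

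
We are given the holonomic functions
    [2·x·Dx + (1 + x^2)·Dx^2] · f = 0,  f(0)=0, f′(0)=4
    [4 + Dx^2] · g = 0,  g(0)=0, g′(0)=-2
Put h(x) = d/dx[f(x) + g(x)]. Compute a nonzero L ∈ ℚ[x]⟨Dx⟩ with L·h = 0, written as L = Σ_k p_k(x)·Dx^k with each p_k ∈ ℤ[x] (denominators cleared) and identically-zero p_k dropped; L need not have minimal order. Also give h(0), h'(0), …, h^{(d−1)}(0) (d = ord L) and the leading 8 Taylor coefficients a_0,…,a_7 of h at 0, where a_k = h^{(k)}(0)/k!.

f: a_k = 0, 4, 0, -4/3, 0, 4/5, 0, -4/7, …
g: a_k = 0, -2, 0, 4/3, 0, -4/15, 0, 8/315, …
L₀ := lclm(L_f,L_g); ord L₀ ≤ 2+2.
h₀' ⇒ L via d/dx closure of L₀.
L = (-32·x + 80·x^3 + 16·x^5) + (4 + 32·x^2 + 36·x^4 + 8·x^6)·Dx + (-8·x + 20·x^3 + 4·x^5)·Dx^2 + (1 + 8·x^2 + 9·x^4 + 2·x^6)·Dx^3  (order 3).
h: a_k = 2, 0, 0, 0, 8/3, 0, -172/45, 0, …
ICs: h(0) = 2, h′(0) = 0, h′′(0) = 0.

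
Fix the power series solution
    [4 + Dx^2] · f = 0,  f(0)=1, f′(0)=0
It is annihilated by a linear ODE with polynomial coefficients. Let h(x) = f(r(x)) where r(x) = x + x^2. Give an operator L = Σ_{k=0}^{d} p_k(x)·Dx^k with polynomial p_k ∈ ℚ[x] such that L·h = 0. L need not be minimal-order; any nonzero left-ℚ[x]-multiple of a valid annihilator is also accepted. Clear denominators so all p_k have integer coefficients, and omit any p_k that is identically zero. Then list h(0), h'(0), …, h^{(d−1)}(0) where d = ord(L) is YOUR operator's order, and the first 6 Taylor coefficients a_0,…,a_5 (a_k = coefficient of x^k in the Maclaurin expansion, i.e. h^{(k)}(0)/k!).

L = (4 + 24·x + 48·x^2 + 32·x^3) - 2·Dx + (1 + 2·x)·Dx^2  (order 2).
h: a_k = 1, 0, -2, -4, -4/3, 8/3, …
ICs: h(0) = 1, h′(0) = 0.

f: a_k = 1, 0, -2, 0, 2/3, 0, …
h₀=f(r): pull back L_f along r ⇒ L₀.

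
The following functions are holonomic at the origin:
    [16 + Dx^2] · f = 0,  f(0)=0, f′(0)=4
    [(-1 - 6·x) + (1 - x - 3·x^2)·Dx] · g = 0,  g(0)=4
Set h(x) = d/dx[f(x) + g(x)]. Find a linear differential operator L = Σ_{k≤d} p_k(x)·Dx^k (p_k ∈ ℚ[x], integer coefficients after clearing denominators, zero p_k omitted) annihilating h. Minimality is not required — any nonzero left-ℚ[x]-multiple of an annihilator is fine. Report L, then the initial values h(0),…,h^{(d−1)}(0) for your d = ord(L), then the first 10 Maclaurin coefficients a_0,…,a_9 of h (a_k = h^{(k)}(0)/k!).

f: a_k = 0, 4, 0, -32/3, 0, 128/15, 0, -1024/315, 0, 2048/2835, …
g: a_k = 4, 4, 16, 28, 76, 160, 388, 868, 2032, 4636, …
Sum ⇒ L₀ = lclm(L_f,L_g) in ℚ(x)⟨Dx⟩.
h₀' ⇒ L via d/dx closure of L₀.
L = (4672 + 20416·x + 66304·x^2 + 32640·x^3 + 66240·x^4 + 62208·x^5 + 62208·x^6) + (-464 - 2352·x + 3792·x^2 + 6752·x^3 - 2400·x^4 + 5184·x^5 + 24192·x^6 + 20736·x^7)·Dx + (292 + 1276·x + 4144·x^2 + 2040·x^3 + 4140·x^4 + 3888·x^5 + 3888·x^6)·Dx^2 + (-29 - 147·x + 237·x^2 + 422·x^3 - 150·x^4 + 324·x^5 + 1512·x^6 + 1296·x^7)·Dx^3  (order 3).
h: a_k = 8, 32, 52, 304, 2528/3, 2328, 272396/45, 16256, 13145108/315, 107320, …
ICs: h(0) = 8, h′(0) = 32, h′′(0) = 104.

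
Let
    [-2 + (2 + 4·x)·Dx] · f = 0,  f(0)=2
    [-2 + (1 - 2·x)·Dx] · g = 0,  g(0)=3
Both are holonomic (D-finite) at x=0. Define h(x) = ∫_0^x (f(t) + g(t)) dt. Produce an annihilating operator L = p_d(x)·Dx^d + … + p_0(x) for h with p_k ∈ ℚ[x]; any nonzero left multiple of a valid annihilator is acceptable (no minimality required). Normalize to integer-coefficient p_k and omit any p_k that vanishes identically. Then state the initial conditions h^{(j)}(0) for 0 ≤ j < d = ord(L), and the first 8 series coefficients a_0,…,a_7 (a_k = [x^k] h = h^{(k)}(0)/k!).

L = (10 + 12·x)·Dx + (-9 - 28·x - 36·x^2)·Dx^2 + (1 + 6·x - 4·x^2 - 24·x^3)·Dx^3  (order 3).
h: a_k = 0, 5, 4, 11/3, 25/4, 187/20, 391/24, 1515/56, …
ICs: h(0) = 0, h′(0) = 5, h′′(0) = 8.

f: a_k = 2, 2, -1, 1, -5/4, 7/4, -21/8, 33/8, …
g: a_k = 3, 6, 12, 24, 48, 96, 192, 384, …
h₀=f+g: left-lcm gives L₀, ord ≤ 2.
h=∫₀ˣh₀: take L = L₀·Dx.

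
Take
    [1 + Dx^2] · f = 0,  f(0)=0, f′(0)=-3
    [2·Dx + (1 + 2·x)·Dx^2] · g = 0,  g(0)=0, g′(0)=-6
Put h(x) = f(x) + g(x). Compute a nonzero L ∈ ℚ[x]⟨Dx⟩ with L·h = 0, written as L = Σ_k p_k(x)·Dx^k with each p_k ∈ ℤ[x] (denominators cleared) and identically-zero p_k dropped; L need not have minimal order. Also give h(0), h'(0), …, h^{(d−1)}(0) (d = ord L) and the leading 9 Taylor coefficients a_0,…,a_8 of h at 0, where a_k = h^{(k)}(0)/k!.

f: a_k = 0, -3, 0, 1/2, 0, -1/40, 0, 1/1680, 0, …
g: a_k = 0, -6, 6, -8, 12, -96/5, 32, -384/7, 96, …
f+g: L₀ = lclm(L_f,L_g), ord ≤ 2+2.
L = (50 + 8·x + 8·x^2)·Dx + (9 + 22·x + 12·x^2 + 8·x^3)·Dx^2 + (50 + 8·x + 8·x^2)·Dx^3 + (9 + 22·x + 12·x^2 + 8·x^3)·Dx^4  (order 4).
h: a_k = 0, -9, 6, -15/2, 12, -769/40, 32, -92159/1680, 96, …
ICs: h(0) = 0, h′(0) = -9, h′′(0) = 12, h′′′(0) = -45.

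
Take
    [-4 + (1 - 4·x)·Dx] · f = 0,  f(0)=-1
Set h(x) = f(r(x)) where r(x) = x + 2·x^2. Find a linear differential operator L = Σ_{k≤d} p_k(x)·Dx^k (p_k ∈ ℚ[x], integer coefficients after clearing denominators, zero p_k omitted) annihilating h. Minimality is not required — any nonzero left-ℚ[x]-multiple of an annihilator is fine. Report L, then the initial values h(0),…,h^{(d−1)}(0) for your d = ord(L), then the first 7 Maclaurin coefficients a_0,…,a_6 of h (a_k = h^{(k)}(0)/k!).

f: a_k = -1, -4, -16, -64, -256, -1024, -4096, …
h₀=f(r): pull back L_f along r ⇒ L₀.
L = (4 + 16·x) + (-1 + 4·x + 8·x^2)·Dx  (order 1).
h: a_k = -1, -4, -24, -128, -704, -3840, -20992, …
ICs: h(0) = -1.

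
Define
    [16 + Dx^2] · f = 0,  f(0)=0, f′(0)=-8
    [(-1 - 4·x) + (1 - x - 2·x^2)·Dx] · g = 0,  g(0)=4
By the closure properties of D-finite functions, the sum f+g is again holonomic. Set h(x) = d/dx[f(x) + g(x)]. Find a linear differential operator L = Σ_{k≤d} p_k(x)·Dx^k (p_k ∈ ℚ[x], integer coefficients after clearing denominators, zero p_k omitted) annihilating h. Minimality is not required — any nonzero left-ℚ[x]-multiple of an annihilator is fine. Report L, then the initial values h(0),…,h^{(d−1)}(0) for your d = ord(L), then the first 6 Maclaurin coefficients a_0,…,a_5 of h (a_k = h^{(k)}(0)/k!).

L = (2880 + 9600·x + 20736·x^2 + 7680·x^3 + 15360·x^4 + 18432·x^5 + 12288·x^6) + (-368 - 1040·x + 2400·x^2 + 2048·x^3 - 2560·x^4 + 1536·x^5 + 7168·x^6 + 4096·x^7)·Dx + (180 + 600·x + 1296·x^2 + 480·x^3 + 960·x^4 + 1152·x^5 + 768·x^6)·Dx^2 + (-23 - 65·x + 150·x^2 + 128·x^3 - 160·x^4 + 96·x^5 + 448·x^6 + 256·x^7)·Dx^3  (order 3).
h: a_k = -4, 24, 124, 176, 1004/3, 1032, …
ICs: h(0) = -4, h′(0) = 24, h′′(0) = 248.

f: a_k = 0, -8, 0, 64/3, 0, -256/15, …
g: a_k = 4, 4, 12, 20, 44, 84, …
Weyl lclm of L_f,L_g ⇒ L₀ (ord ≤ 3).
Differentiate: ansatz ord ≤ ord L₀ ⇒ L.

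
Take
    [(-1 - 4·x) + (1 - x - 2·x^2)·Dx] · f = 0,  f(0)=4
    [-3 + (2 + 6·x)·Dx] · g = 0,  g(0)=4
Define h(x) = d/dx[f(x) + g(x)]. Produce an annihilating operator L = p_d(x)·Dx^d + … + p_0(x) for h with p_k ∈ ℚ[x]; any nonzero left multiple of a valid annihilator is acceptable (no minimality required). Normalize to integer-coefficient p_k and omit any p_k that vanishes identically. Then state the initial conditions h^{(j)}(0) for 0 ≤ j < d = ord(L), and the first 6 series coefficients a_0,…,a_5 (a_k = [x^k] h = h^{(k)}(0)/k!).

L = (-114 - 522·x - 1152·x^2 - 816·x^3 - 720·x^4) + (-31 - 414·x - 1803·x^2 - 3208·x^3 - 3084·x^4 - 2160·x^5)·Dx + (10 + 66·x + 110·x^2 - 74·x^3 - 456·x^4 - 808·x^5 - 480·x^6)·Dx^2  (order 2).
h: a_k = 10, 15, 321/4, 1003/8, 35385/64, 86169/128, …
ICs: h(0) = 10, h′(0) = 15.

f: a_k = 4, 4, 12, 20, 44, 84, …
g: a_k = 4, 6, -9/2, 27/4, -405/32, 1701/64, …
h₀=f+g: left-lcm gives L₀, ord ≤ 2.
Derive L from L₀ (diff closure).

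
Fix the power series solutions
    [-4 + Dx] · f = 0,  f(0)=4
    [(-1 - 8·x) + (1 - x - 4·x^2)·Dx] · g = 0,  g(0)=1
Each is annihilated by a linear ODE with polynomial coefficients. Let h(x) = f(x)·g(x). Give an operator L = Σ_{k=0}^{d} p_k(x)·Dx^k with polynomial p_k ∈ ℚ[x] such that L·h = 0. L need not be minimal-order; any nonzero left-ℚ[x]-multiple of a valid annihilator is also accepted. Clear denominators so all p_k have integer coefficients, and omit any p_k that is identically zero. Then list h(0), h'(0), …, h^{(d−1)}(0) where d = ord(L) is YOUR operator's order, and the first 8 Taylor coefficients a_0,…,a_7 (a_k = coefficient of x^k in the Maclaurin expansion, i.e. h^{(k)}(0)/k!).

L = (5 + 4·x - 16·x^2) + (-1 + x + 4·x^2)·Dx  (order 1).
h: a_k = 4, 20, 68, 572/3, 1516/3, 19532/15, 30116/9, 2698844/315, …
ICs: h(0) = 4.

f: a_k = 4, 16, 32, 128/3, 128/3, 512/15, 1024/45, 4096/315, …
g: a_k = 1, 1, 5, 9, 29, 65, 181, 441, …
L₀ := L_f ⊗_s L_g (sym. prod.), ord ≤ 1.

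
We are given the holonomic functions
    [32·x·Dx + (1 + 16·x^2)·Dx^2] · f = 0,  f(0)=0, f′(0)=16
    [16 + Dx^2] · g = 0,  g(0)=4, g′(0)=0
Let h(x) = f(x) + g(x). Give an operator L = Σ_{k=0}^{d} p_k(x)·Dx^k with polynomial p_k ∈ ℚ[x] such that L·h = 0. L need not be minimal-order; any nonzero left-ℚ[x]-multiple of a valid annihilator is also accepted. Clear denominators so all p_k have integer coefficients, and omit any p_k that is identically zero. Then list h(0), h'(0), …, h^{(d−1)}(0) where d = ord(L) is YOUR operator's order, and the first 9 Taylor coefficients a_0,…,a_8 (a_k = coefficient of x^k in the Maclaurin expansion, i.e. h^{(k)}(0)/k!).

f: a_k = 0, 16, 0, -256/3, 0, 4096/5, 0, -65536/7, 0, …
g: a_k = 4, 0, -32, 0, 128/3, 0, -1024/45, 0, 2048/315, …
L₀ := lclm(L_f,L_g); ord L₀ ≤ 2+2.
L = (-5632·x + 114688·x^3 + 131072·x^5)·Dx + (-16 + 1792·x^2 + 36864·x^4 + 65536·x^6)·Dx^2 + (-352·x + 7168·x^3 + 8192·x^5)·Dx^3 + (-1 + 112·x^2 + 2304·x^4 + 4096·x^6)·Dx^4  (order 4).
h: a_k = 4, 16, -32, -256/3, 128/3, 4096/5, -1024/45, -65536/7, 2048/315, …
ICs: h(0) = 4, h′(0) = 16, h′′(0) = -64, h′′′(0) = -512.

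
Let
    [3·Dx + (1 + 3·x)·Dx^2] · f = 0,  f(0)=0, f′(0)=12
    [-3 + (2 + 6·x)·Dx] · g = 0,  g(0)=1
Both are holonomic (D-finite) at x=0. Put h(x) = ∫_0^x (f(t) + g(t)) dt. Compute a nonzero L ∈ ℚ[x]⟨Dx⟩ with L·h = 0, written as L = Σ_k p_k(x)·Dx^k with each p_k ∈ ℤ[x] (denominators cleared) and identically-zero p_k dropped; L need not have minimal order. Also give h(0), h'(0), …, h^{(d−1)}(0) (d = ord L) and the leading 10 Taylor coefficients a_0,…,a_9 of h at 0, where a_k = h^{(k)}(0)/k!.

f: a_k = 0, 12, -18, 36, -81, 972/5, -486, 8748/7, -6561/2, 8748, …
g: a_k = 1, 3/2, -9/8, 27/16, -405/128, 1701/256, -15309/1024, 72171/2048, -2814669/32768, 14073345/65536, …
h₀=f+g: left-lcm gives L₀, ord ≤ 3.
∫: right-multiply L₀ by Dx.
L = 9·Dx^2 + (15 + 45·x)·Dx^3 + (2 + 12·x + 18·x^2)·Dx^4  (order 4).
h: a_k = 0, 1, 27/4, -51/8, 603/64, -10773/640, 85779/2560, -512973/7168, 18421101/114688, -12256677/32768, …
ICs: h(0) = 0, h′(0) = 1, h′′(0) = 27/2, h′′′(0) = -153/4.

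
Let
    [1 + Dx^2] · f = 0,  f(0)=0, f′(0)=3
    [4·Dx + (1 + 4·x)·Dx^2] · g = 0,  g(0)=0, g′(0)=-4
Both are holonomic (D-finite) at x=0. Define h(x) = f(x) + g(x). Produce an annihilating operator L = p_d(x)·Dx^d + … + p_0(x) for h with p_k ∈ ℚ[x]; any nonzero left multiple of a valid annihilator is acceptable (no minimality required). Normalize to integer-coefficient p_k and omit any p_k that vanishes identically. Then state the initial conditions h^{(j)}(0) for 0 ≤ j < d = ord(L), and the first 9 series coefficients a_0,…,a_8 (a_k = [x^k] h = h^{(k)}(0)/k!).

f: a_k = 0, 3, 0, -1/2, 0, 1/40, 0, -1/1680, 0, …
g: a_k = 0, -4, 8, -64/3, 64, -1024/5, 2048/3, -16384/7, 8192, …
f+g: L₀ = lclm(L_f,L_g), ord ≤ 2+2.
L = (388 + 32·x + 64·x^2)·Dx + (33 + 140·x + 48·x^2 + 64·x^3)·Dx^2 + (388 + 32·x + 64·x^2)·Dx^3 + (33 + 140·x + 48·x^2 + 64·x^3)·Dx^4  (order 4).
h: a_k = 0, -1, 8, -131/6, 64, -8191/40, 2048/3, -3932161/1680, 8192, …
ICs: h(0) = 0, h′(0) = -1, h′′(0) = 16, h′′′(0) = -131.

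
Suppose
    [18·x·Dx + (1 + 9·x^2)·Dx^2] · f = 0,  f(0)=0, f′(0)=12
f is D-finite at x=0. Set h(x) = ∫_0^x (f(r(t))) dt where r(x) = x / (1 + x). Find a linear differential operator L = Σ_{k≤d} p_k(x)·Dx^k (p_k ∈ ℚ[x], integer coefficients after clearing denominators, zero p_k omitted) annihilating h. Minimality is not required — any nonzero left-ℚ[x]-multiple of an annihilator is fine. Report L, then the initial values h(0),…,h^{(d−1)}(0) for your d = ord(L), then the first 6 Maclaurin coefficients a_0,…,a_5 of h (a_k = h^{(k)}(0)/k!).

L = (2 + 20·x)·Dx^2 + (1 + 2·x + 10·x^2)·Dx^3  (order 3).
h: a_k = 0, 0, 6, -4, -6, 96/5, …
ICs: h(0) = 0, h′(0) = 0, h′′(0) = 12.

f: a_k = 0, 12, 0, -36, 0, 972/5, …
h₀=f(r): pull back L_f along r ⇒ L₀.
Integrate: L := L₀·Dx.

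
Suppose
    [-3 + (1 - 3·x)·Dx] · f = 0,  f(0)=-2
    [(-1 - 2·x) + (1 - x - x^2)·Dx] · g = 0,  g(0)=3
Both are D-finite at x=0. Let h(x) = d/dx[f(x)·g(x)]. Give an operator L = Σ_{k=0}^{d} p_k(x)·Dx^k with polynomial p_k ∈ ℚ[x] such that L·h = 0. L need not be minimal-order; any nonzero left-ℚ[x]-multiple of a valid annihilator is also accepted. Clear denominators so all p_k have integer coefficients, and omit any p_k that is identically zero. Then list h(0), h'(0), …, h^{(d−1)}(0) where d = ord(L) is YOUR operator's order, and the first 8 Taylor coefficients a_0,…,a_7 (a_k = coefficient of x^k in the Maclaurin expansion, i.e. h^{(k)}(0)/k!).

f: a_k = -2, -6, -18, -54, -162, -486, -1458, -4374, …
g: a_k = 3, 3, 6, 9, 15, 24, 39, 63, …
f·g: L₀ = L_f ⊗_s L_g, ord ≤ 1·1.
Derive L from L₀ (diff closure).
L = (28 - 66·x - 48·x^2 + 96·x^3 + 108·x^4) + (-4 + 20·x - 15·x^2 - 40·x^3 + 30·x^4 + 27·x^5)·Dx  (order 1).
h: a_k = -24, -168, -810, -3360, -12840, -46692, -164304, -564960, …
ICs: h(0) = -24.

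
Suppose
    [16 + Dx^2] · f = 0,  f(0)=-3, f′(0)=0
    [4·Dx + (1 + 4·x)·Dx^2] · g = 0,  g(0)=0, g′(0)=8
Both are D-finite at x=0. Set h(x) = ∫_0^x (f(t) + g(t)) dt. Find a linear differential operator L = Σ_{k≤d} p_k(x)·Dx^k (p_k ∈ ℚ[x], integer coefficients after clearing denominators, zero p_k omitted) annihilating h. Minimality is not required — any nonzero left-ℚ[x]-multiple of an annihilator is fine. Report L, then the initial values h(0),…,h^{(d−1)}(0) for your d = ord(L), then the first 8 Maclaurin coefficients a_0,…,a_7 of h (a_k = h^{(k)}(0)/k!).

L = (448 + 512·x + 1024·x^2)·Dx^2 + (48 + 320·x + 768·x^2 + 1024·x^3)·Dx^3 + (28 + 32·x + 64·x^2)·Dx^4 + (3 + 20·x + 48·x^2 + 64·x^3)·Dx^5  (order 5).
h: a_k = 0, -3, 4, 8/3, 32/3, -32, 1024/15, -20224/105, …
ICs: h(0) = 0, h′(0) = -3, h′′(0) = 8, h′′′(0) = 16, h′′′′(0) = 256.

f: a_k = -3, 0, 24, 0, -32, 0, 256/15, 0, …
g: a_k = 0, 8, -16, 128/3, -128, 2048/5, -4096/3, 32768/7, …
Weyl lclm of L_f,L_g ⇒ L₀ (ord ≤ 4).
Integrate: L := L₀·Dx.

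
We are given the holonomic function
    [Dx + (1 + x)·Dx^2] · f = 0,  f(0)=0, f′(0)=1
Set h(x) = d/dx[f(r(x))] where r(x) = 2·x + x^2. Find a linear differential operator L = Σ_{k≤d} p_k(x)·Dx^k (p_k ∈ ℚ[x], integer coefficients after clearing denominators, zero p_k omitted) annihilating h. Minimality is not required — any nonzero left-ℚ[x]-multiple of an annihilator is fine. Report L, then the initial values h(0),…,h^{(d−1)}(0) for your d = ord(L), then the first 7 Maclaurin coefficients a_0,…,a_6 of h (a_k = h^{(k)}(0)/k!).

f: a_k = 0, 1, -1/2, 1/3, -1/4, 1/5, -1/6, …
Substitute x→r, Dx→(1/r')Dx; clear ⇒ L₀.
Differentiate: ansatz ord ≤ ord L₀ ⇒ L.
L = 1 + (1 + x)·Dx  (order 1).
h: a_k = 2, -2, 2, -2, 2, -2, 2, …
ICs: h(0) = 2.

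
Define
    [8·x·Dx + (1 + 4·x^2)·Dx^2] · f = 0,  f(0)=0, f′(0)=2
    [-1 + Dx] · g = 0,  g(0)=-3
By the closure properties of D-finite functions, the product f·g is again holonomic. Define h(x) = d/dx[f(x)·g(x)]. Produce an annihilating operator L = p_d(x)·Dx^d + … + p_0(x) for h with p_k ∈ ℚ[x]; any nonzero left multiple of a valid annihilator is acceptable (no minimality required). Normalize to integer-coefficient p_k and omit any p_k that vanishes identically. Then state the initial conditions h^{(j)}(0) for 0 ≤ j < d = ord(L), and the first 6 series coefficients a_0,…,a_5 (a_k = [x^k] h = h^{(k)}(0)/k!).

f: a_k = 0, 2, 0, -8/3, 0, 32/5, …
g: a_k = -3, -3, -3/2, -1/2, -1/8, -1/40, …
Product ⇒ symmetric product L₀, ord ≤ 2.
Differentiate: ansatz ord ≤ ord L₀ ⇒ L.
L = (-7 - 16·x + 104·x^2 - 64·x^3 + 16·x^4) + (6 + 24·x - 112·x^2 + 96·x^3 - 32·x^4)·Dx + (1 - 8·x + 8·x^2 - 32·x^3 + 16·x^4)·Dx^2  (order 2).
h: a_k = -6, -12, 15, 28, -309/4, -215/2, …
ICs: h(0) = -6, h′(0) = -12.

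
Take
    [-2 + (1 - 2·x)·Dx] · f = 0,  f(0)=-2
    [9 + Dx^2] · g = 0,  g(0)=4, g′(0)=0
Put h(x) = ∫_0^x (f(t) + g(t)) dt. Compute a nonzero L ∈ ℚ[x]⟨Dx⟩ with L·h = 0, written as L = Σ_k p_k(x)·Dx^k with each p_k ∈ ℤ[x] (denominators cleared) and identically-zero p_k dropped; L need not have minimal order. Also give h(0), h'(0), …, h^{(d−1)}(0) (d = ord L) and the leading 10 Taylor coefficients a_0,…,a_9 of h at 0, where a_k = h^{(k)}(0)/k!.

f: a_k = -2, -4, -8, -16, -32, -64, -128, -256, -512, -1024, …
g: a_k = 4, 0, -18, 0, 27/2, 0, -81/20, 0, 729/1120, 0, …
L₀ := lclm(L_f,L_g); ord L₀ ≤ 1+2.
Integrate: L := L₀·Dx.
L = (594 - 648·x + 648·x^2)·Dx + (-153 + 630·x - 972·x^2 + 648·x^3)·Dx^2 + (66 - 72·x + 72·x^2)·Dx^3 + (-17 + 70·x - 108·x^2 + 72·x^3)·Dx^4  (order 4).
h: a_k = 0, 2, -2, -26/3, -4, -37/10, -32/3, -2641/140, -32, -572711/10080, …
ICs: h(0) = 0, h′(0) = 2, h′′(0) = -4, h′′′(0) = -52.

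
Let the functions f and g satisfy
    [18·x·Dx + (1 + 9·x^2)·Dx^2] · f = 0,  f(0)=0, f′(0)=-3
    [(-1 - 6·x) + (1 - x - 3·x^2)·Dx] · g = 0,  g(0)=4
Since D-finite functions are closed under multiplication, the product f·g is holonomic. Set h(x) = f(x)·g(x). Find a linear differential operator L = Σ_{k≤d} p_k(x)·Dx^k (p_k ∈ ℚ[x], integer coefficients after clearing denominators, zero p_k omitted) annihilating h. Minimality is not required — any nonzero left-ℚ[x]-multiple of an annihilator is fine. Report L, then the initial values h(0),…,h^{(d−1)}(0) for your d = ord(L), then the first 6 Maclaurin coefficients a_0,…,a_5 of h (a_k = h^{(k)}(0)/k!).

L = (6 + 18·x + 162·x^2) + (2 - 6·x + 36·x^2 + 162·x^3)·Dx + (-1 + x - 6·x^2 + 9·x^3 + 27·x^4)·Dx^2  (order 2).
h: a_k = 0, -12, -12, -12, -48, -1392/5, …
ICs: h(0) = 0, h′(0) = -12.

f: a_k = 0, -3, 0, 9, 0, -243/5, …
g: a_k = 4, 4, 16, 28, 76, 160, …
L₀ := L_f ⊗_s L_g (sym. prod.), ord ≤ 2.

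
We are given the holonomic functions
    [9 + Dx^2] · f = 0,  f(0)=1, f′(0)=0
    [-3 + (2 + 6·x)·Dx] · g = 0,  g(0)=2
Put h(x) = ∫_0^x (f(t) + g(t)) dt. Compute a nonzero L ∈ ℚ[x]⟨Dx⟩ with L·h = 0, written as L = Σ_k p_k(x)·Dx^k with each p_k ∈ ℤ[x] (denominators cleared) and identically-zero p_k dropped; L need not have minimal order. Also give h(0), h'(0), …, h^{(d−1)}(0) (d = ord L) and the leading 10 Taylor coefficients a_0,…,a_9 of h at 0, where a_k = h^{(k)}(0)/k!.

f: a_k = 1, 0, -9/2, 0, 27/8, 0, -81/80, 0, 729/4480, 0, …
g: a_k = 2, 3, -9/4, 27/8, -405/64, 1701/128, -15309/512, 72171/1024, -2814669/16384, 14073345/32768, …
h₀=f+g: left-lcm gives L₀, ord ≤ 3.
h=∫₀ˣh₀: take L = L₀·Dx.
L = (-63 - 216·x - 324·x^2)·Dx + (18 + 198·x + 648·x^2 + 648·x^3)·Dx^2 + (-7 - 24·x - 36·x^2)·Dx^3 + (2 + 22·x + 72·x^2 + 72·x^3)·Dx^4  (order 4).
h: a_k = 0, 3, 3/2, -9/4, 27/32, -189/320, 567/256, -79137/17920, 72171/8192, -10935567/573440, …
ICs: h(0) = 0, h′(0) = 3, h′′(0) = 3, h′′′(0) = -27/2.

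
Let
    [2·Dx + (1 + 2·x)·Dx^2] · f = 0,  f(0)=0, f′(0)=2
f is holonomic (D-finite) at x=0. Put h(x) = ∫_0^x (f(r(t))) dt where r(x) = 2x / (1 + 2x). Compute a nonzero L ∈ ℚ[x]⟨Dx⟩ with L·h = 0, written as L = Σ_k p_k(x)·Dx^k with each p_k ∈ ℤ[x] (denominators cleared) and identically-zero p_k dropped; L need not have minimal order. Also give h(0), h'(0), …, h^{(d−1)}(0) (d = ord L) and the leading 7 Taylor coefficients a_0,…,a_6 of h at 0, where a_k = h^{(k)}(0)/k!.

L = (8 + 24·x)·Dx^2 + (1 + 8·x + 12·x^2)·Dx^3  (order 3).
h: a_k = 0, 0, 2, -16/3, 52/3, -64, 3872/15, …
ICs: h(0) = 0, h′(0) = 0, h′′(0) = 4.

f: a_k = 0, 2, -2, 8/3, -4, 32/5, -32/3, …
L₀ from L_f via x↦r, Dx↦r'^{-1}Dx.
h=∫h₀ ⇒ L = L₀·Dx.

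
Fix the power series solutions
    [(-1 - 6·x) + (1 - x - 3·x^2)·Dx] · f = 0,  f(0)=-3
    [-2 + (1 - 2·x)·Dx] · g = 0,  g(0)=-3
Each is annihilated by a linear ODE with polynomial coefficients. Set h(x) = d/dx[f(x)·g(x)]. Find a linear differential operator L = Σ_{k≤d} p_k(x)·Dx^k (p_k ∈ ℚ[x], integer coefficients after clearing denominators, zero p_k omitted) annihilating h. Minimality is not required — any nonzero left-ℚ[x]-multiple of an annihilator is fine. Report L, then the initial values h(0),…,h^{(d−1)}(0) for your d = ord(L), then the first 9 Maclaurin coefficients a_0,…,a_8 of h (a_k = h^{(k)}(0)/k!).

L = (20 - 18·x - 102·x^2 - 96·x^3 + 432·x^4) + (-3 + 7·x + 27·x^2 - 70·x^3 - 30·x^4 + 108·x^5)·Dx  (order 1).
h: a_k = 27, 180, 729, 2628, 8370, 25326, 72765, 202896, 550395, …
ICs: h(0) = 27.

f: a_k = -3, -3, -12, -21, -57, -120, -291, -651, -1524, …
g: a_k = -3, -6, -12, -24, -48, -96, -192, -384, -768, …
f·g: L₀ = L_f ⊗_s L_g, ord ≤ 1·1.
Differentiate: ansatz ord ≤ ord L₀ ⇒ L.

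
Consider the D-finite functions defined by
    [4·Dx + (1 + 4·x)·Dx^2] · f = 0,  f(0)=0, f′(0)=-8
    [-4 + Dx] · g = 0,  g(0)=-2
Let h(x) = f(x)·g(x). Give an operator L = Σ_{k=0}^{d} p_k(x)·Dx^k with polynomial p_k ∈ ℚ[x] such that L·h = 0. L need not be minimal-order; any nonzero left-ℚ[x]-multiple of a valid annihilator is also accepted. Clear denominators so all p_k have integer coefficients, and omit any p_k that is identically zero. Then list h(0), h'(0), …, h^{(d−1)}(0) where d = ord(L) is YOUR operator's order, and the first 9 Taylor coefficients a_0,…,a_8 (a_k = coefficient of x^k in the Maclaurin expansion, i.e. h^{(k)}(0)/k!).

f: a_k = 0, -8, 16, -128/3, 128, -2048/5, 4096/3, -32768/7, 16384, …
g: a_k = -2, -8, -16, -64/3, -64/3, -256/15, -512/45, -2048/315, -1024/315, …
Sym-product of L_f,L_g gives L₀ (≤ ord 2).
L = 64·x + (-4 - 32·x)·Dx + (1 + 4·x)·Dx^2  (order 2).
h: a_k = 0, 16, 32, 256/3, 0, 1536/5, -7168/9, 188416/63, -475136/45, …
ICs: h(0) = 0, h′(0) = 16.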